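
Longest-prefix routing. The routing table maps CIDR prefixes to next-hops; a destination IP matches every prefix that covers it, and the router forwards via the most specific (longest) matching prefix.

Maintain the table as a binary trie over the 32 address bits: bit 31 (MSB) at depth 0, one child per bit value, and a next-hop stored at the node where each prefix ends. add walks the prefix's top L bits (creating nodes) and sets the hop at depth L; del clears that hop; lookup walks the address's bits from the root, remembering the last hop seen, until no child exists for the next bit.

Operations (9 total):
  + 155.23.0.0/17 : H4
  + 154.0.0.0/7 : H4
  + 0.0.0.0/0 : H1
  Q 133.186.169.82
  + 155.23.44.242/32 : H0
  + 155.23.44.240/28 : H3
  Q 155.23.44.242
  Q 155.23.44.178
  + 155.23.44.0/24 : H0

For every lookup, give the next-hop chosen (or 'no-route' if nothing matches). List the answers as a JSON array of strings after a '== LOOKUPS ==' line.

Process each operation:
  + 155.23.0.0/17 (H4) depth=17
  + 154.0.0.0/7 (H4) depth=7
  + 0.0.0.0/0 (H1) depth=0
  Q 133.186.169.82: descend 100 ; hops seen [H1] ; pick H1
  + 155.23.44.242/32 (H0) depth=32
  + 155.23.44.240/28 (H3) depth=28
  Q 155.23.44.242: descend 10011011000101110010110011110010 ; hops seen [H1,H4,H4,H3,H0] ; pick H0
  Q 155.23.44.178: descend 1001101100010111001011001 ; hops seen [H1,H4,H4] ; pick H4
  + 155.23.44.0/24 (H0) depth=24

== LOOKUPS ==
["H1","H0","H4"]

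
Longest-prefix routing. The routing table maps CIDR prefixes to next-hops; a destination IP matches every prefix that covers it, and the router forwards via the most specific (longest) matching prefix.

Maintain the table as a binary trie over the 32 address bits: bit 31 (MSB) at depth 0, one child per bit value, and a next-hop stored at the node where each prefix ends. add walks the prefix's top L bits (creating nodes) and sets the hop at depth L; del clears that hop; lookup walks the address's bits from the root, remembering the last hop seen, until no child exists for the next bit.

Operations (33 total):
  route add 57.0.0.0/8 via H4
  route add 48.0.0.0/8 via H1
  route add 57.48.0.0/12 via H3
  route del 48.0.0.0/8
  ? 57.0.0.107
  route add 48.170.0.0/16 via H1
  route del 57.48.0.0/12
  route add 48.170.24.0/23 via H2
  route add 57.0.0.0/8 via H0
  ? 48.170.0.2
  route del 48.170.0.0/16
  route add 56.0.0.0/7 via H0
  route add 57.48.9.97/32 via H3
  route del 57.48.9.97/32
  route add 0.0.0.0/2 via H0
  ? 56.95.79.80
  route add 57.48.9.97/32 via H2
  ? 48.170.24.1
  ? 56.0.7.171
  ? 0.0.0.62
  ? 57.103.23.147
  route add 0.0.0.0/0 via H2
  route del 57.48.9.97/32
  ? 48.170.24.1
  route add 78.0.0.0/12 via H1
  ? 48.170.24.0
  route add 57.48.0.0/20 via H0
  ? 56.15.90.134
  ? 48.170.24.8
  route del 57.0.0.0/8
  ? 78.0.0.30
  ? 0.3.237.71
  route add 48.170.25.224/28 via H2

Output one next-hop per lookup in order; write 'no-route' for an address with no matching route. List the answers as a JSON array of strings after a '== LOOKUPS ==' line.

Process each operation:
  + 57.0.0.0/8 (H4) depth=8
  + 48.0.0.0/8 (H1) depth=8
  + 57.48.0.0/12 (H3) depth=12
  - 48.0.0.0/8 clear@8
  ? 57.0.0.107  path d0:-→d1:-→d2:-→d3:-→d4:-→d5:-→d6:-→d7:-→d8:H4→d9:-→d10:-  best=H4
  + 48.170.0.0/16 (H1) depth=16
  - 57.48.0.0/12 clear@12
  + 48.170.24.0/23 (H2) depth=23
  + 57.0.0.0/8 (H0) depth=8
  ? 48.170.0.2  path d0:-→d1:-→d2:-→d3:-→d4:-→d5:-→d6:-→d7:-→d8:-→d9:-→d10:-→d11:-→d12:-→d13:-→d14:-→d15:-→d16:H1→d17:-→d18:-→d19:-  best=H1
  - 48.170.0.0/16 clear@16
  + 56.0.0.0/7 (H0) depth=7
  + 57.48.9.97/32 (H3) depth=32
  - 57.48.9.97/32 clear@32
  + 0.0.0.0/2 (H0) depth=2
  ? 56.95.79.80  path d0:-→d1:-→d2:H0→d3:-→d4:-→d5:-→d6:-→d7:H0  best=H0
  + 57.48.9.97/32 (H2) depth=32
  ? 48.170.24.1  path d0:-→d1:-→d2:H0→d3:-→d4:-→d5:-→d6:-→d7:-→d8:-→d9:-→d10:-→d11:-→d12:-→d13:-→d14:-→d15:-→d16:-→d17:-→d18:-→d19:-→d20:-→d21:-→d22:-→d23:H2  best=H2
  ? 56.0.7.171  path d0:-→d1:-→d2:H0→d3:-→d4:-→d5:-→d6:-→d7:H0  best=H0
  ? 0.0.0.62  path d0:-→d1:-→d2:H0  best=H0
  ? 57.103.23.147  path d0:-→d1:-→d2:H0→d3:-→d4:-→d5:-→d6:-→d7:H0→d8:H0→d9:-  best=H0
  + 0.0.0.0/0 (H2) depth=0
  - 57.48.9.97/32 clear@32
  ? 48.170.24.1  path d0:H2→d1:-→d2:H0→d3:-→d4:-→d5:-→d6:-→d7:-→d8:-→d9:-→d10:-→d11:-→d12:-→d13:-→d14:-→d15:-→d16:-→d17:-→d18:-→d19:-→d20:-→d21:-→d22:-→d23:H2  best=H2
  + 78.0.0.0/12 (H1) depth=12
  ? 48.170.24.0  path d0:H2→d1:-→d2:H0→d3:-→d4:-→d5:-→d6:-→d7:-→d8:-→d9:-→d10:-→d11:-→d12:-→d13:-→d14:-→d15:-→d16:-→d17:-→d18:-→d19:-→d20:-→d21:-→d22:-→d23:H2  best=H2
  + 57.48.0.0/20 (H0) depth=20
  ? 56.15.90.134  path d0:H2→d1:-→d2:H0→d3:-→d4:-→d5:-→d6:-→d7:H0  best=H0
  ? 48.170.24.8  path d0:H2→d1:-→d2:H0→d3:-→d4:-→d5:-→d6:-→d7:-→d8:-→d9:-→d10:-→d11:-→d12:-→d13:-→d14:-→d15:-→d16:-→d17:-→d18:-→d19:-→d20:-→d21:-→d22:-→d23:H2  best=H2
  - 57.0.0.0/8 clear@8
  ? 78.0.0.30  path d0:H2→d1:-→d2:-→d3:-→d4:-→d5:-→d6:-→d7:-→d8:-→d9:-→d10:-→d11:-→d12:H1  best=H1
  ? 0.3.237.71  path d0:H2→d1:-→d2:H0  best=H0
  + 48.170.25.224/28 (H2) depth=28

== LOOKUPS ==
["H4","H1","H0","H2","H0","H0","H0","H2","H2","H0","H2","H1","H0"]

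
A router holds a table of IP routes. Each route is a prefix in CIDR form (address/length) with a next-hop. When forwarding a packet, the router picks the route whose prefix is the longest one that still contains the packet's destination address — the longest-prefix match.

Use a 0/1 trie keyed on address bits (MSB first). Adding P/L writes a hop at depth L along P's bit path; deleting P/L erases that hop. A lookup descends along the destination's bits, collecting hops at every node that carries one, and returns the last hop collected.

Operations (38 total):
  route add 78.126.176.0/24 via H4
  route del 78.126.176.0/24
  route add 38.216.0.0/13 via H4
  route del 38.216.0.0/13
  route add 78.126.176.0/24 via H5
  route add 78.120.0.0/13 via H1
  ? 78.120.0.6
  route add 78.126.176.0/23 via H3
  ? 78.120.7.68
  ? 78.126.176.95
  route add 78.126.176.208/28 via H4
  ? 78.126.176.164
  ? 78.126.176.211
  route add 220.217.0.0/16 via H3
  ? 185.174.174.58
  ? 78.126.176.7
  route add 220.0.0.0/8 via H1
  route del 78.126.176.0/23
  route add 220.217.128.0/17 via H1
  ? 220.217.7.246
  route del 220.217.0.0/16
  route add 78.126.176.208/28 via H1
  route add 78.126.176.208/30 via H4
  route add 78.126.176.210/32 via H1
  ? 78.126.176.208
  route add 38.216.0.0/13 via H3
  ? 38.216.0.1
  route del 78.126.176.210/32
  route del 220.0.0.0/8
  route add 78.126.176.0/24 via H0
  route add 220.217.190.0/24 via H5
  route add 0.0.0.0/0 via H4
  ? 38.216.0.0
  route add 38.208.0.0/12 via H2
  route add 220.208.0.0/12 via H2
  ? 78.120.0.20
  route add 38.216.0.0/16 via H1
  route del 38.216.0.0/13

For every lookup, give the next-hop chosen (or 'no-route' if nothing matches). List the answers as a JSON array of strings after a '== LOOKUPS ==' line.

Trace:
  add 78.126.176.0/24 -> H4 at depth 24
  - 78.126.176.0/24 clear@24
  add 38.216.0.0/13 -> H4 at depth 13
  - 38.216.0.0/13 clear@13
  add 78.126.176.0/24 -> H5 at depth 24
  add 78.120.0.0/13 -> H1 at depth 13
  lookup 78.120.0.6: bits 0100111001111 walk d0:-→d1:-→d2:-→d3:-→d4:-→d5:-→d6:-→d7:-→d8:-→d9:-→d10:-→d11:-→d12:-→d13:H1 -> H1
  add 78.126.176.0/23 -> H3 at depth 23
  lookup 78.120.7.68: bits 0100111001111 walk d0:-→d1:-→d2:-→d3:-→d4:-→d5:-→d6:-→d7:-→d8:-→d9:-→d10:-→d11:-→d12:-→d13:H1 -> H1
  lookup 78.126.176.95: bits 010011100111111010110000 walk d0:-→d1:-→d2:-→d3:-→d4:-→d5:-→d6:-→d7:-→d8:-→d9:-→d10:-→d11:-→d12:-→d13:H1→d14:-→d15:-→d16:-→d17:-→d18:-→d19:-→d20:-→d21:-→d22:-→d23:H3→d24:H5 -> H5
  add 78.126.176.208/28 -> H4 at depth 28
  lookup 78.126.176.164: bits 0100111001111110101100001 walk d0:-→d1:-→d2:-→d3:-→d4:-→d5:-→d6:-→d7:-→d8:-→d9:-→d10:-→d11:-→d12:-→d13:H1→d14:-→d15:-→d16:-→d17:-→d18:-→d19:-→d20:-→d21:-→d22:-→d23:H3→d24:H5→d25:- -> H5
  lookup 78.126.176.211: bits 0100111001111110101100001101 walk d0:-→d1:-→d2:-→d3:-→d4:-→d5:-→d6:-→d7:-→d8:-→d9:-→d10:-→d11:-→d12:-→d13:H1→d14:-→d15:-→d16:-→d17:-→d18:-→d19:-→d20:-→d21:-→d22:-→d23:H3→d24:H5→d25:-→d26:-→d27:-→d28:H4 -> H4
  add 220.217.0.0/16 -> H3 at depth 16
  lookup 185.174.174.58: bits 1 walk d0:-→d1:- -> no-route
  lookup 78.126.176.7: bits 010011100111111010110000 walk d0:-→d1:-→d2:-→d3:-→d4:-→d5:-→d6:-→d7:-→d8:-→d9:-→d10:-→d11:-→d12:-→d13:H1→d14:-→d15:-→d16:-→d17:-→d18:-→d19:-→d20:-→d21:-→d22:-→d23:H3→d24:H5 -> H5
  add 220.0.0.0/8 -> H1 at depth 8
  - 78.126.176.0/23 clear@23
  add 220.217.128.0/17 -> H1 at depth 17
  lookup 220.217.7.246: bits 1101110011011001 walk d0:-→d1:-→d2:-→d3:-→d4:-→d5:-→d6:-→d7:-→d8:H1→d9:-→d10:-→d11:-→d12:-→d13:-→d14:-→d15:-→d16:H3 -> H3
  - 220.217.0.0/16 clear@16
  add 78.126.176.208/28 -> H1 at depth 28
  add 78.126.176.208/30 -> H4 at depth 30
  add 78.126.176.210/32 -> H1 at depth 32
  lookup 78.126.176.208: bits 010011100111111010110000110100 walk d0:-→d1:-→d2:-→d3:-→d4:-→d5:-→d6:-→d7:-→d8:-→d9:-→d10:-→d11:-→d12:-→d13:H1→d14:-→d15:-→d16:-→d17:-→d18:-→d19:-→d20:-→d21:-→d22:-→d23:-→d24:H5→d25:-→d26:-→d27:-→d28:H1→d29:-→d30:H4 -> H4
  add 38.216.0.0/13 -> H3 at depth 13
  lookup 38.216.0.1: bits 0010011011011 walk d0:-→d1:-→d2:-→d3:-→d4:-→d5:-→d6:-→d7:-→d8:-→d9:-→d10:-→d11:-→d12:-→d13:H3 -> H3
  - 78.126.176.210/32 clear@32
  - 220.0.0.0/8 clear@8
  add 78.126.176.0/24 -> H0 at depth 24
  add 220.217.190.0/24 -> H5 at depth 24
  add 0.0.0.0/0 -> H4 at depth 0
  lookup 38.216.0.0: bits 0010011011011 walk d0:H4→d1:-→d2:-→d3:-→d4:-→d5:-→d6:-→d7:-→d8:-→d9:-→d10:-→d11:-→d12:-→d13:H3 -> H3
  add 38.208.0.0/12 -> H2 at depth 12
  add 220.208.0.0/12 -> H2 at depth 12
  lookup 78.120.0.20: bits 0100111001111 walk d0:H4→d1:-→d2:-→d3:-→d4:-→d5:-→d6:-→d7:-→d8:-→d9:-→d10:-→d11:-→d12:-→d13:H1 -> H1
  add 38.216.0.0/16 -> H1 at depth 16
  - 38.216.0.0/13 clear@13

== LOOKUPS ==
["H1","H1","H5","H5","H4","no-route","H5","H3","H4","H3","H3","H1"]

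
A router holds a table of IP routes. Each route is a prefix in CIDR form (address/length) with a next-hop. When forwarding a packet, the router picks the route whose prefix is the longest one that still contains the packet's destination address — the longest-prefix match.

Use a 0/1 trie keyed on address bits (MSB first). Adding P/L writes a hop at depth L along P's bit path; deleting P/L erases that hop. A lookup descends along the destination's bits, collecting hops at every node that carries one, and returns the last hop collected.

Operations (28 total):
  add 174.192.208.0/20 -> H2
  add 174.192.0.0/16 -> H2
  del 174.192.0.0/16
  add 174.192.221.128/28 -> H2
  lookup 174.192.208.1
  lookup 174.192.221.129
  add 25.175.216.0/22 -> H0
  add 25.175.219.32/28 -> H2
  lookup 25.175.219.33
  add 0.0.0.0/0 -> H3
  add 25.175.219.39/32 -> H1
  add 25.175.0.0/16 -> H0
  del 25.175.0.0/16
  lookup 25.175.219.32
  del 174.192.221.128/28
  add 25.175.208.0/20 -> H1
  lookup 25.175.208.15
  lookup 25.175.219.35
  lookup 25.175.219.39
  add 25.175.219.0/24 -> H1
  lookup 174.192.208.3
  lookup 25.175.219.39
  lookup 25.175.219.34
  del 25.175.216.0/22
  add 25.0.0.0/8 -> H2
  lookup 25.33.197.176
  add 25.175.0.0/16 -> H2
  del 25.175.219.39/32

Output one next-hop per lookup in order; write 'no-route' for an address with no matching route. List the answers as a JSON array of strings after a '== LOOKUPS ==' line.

Trace:
  + 174.192.208.0/20 (H2) depth=20
  + 174.192.0.0/16 (H2) depth=16
  del 174.192.0.0/16 (clear depth 16)
  + 174.192.221.128/28 (H2) depth=28
  ? 174.192.208.1  path d0:-→d1:-→d2:-→d3:-→d4:-→d5:-→d6:-→d7:-→d8:-→d9:-→d10:-→d11:-→d12:-→d13:-→d14:-→d15:-→d16:-→d17:-→d18:-→d19:-→d20:H2  best=H2
  ? 174.192.221.129  path d0:-→d1:-→d2:-→d3:-→d4:-→d5:-→d6:-→d7:-→d8:-→d9:-→d10:-→d11:-→d12:-→d13:-→d14:-→d15:-→d16:-→d17:-→d18:-→d19:-→d20:H2→d21:-→d22:-→d23:-→d24:-→d25:-→d26:-→d27:-→d28:H2  best=H2
  + 25.175.216.0/22 (H0) depth=22
  + 25.175.219.32/28 (H2) depth=28
  ? 25.175.219.33  path d0:-→d1:-→d2:-→d3:-→d4:-→d5:-→d6:-→d7:-→d8:-→d9:-→d10:-→d11:-→d12:-→d13:-→d14:-→d15:-→d16:-→d17:-→d18:-→d19:-→d20:-→d21:-→d22:H0→d23:-→d24:-→d25:-→d26:-→d27:-→d28:H2  best=H2
  + 0.0.0.0/0 (H3) depth=0
  + 25.175.219.39/32 (H1) depth=32
  + 25.175.0.0/16 (H0) depth=16
  del 25.175.0.0/16 (clear depth 16)
  ? 25.175.219.32  path d0:H3→d1:-→d2:-→d3:-→d4:-→d5:-→d6:-→d7:-→d8:-→d9:-→d10:-→d11:-→d12:-→d13:-→d14:-→d15:-→d16:-→d17:-→d18:-→d19:-→d20:-→d21:-→d22:H0→d23:-→d24:-→d25:-→d26:-→d27:-→d28:H2→d29:-  best=H2
  del 174.192.221.128/28 (clear depth 28)
  + 25.175.208.0/20 (H1) depth=20
  ? 25.175.208.15  path d0:H3→d1:-→d2:-→d3:-→d4:-→d5:-→d6:-→d7:-→d8:-→d9:-→d10:-→d11:-→d12:-→d13:-→d14:-→d15:-→d16:-→d17:-→d18:-→d19:-→d20:H1  best=H1
  ? 25.175.219.35  path d0:H3→d1:-→d2:-→d3:-→d4:-→d5:-→d6:-→d7:-→d8:-→d9:-→d10:-→d11:-→d12:-→d13:-→d14:-→d15:-→d16:-→d17:-→d18:-→d19:-→d20:H1→d21:-→d22:H0→d23:-→d24:-→d25:-→d26:-→d27:-→d28:H2→d29:-  best=H2
  ? 25.175.219.39  path d0:H3→d1:-→d2:-→d3:-→d4:-→d5:-→d6:-→d7:-→d8:-→d9:-→d10:-→d11:-→d12:-→d13:-→d14:-→d15:-→d16:-→d17:-→d18:-→d19:-→d20:H1→d21:-→d22:H0→d23:-→d24:-→d25:-→d26:-→d27:-→d28:H2→d29:-→d30:-→d31:-→d32:H1  best=H1
  + 25.175.219.0/24 (H1) depth=24
  ? 174.192.208.3  path d0:H3→d1:-→d2:-→d3:-→d4:-→d5:-→d6:-→d7:-→d8:-→d9:-→d10:-→d11:-→d12:-→d13:-→d14:-→d15:-→d16:-→d17:-→d18:-→d19:-→d20:H2  best=H2
  ? 25.175.219.39  path d0:H3→d1:-→d2:-→d3:-→d4:-→d5:-→d6:-→d7:-→d8:-→d9:-→d10:-→d11:-→d12:-→d13:-→d14:-→d15:-→d16:-→d17:-→d18:-→d19:-→d20:H1→d21:-→d22:H0→d23:-→d24:H1→d25:-→d26:-→d27:-→d28:H2→d29:-→d30:-→d31:-→d32:H1  best=H1
  ? 25.175.219.34  path d0:H3→d1:-→d2:-→d3:-→d4:-→d5:-→d6:-→d7:-→d8:-→d9:-→d10:-→d11:-→d12:-→d13:-→d14:-→d15:-→d16:-→d17:-→d18:-→d19:-→d20:H1→d21:-→d22:H0→d23:-→d24:H1→d25:-→d26:-→d27:-→d28:H2→d29:-  best=H2
  del 25.175.216.0/22 (clear depth 22)
  + 25.0.0.0/8 (H2) depth=8
  ? 25.33.197.176  path d0:H3→d1:-→d2:-→d3:-→d4:-→d5:-→d6:-→d7:-→d8:H2  best=H2
  + 25.175.0.0/16 (H2) depth=16
  del 25.175.219.39/32 (clear depth 32)

== LOOKUPS ==
["H2","H2","H2","H2","H1","H2","H1","H2","H1","H2","H2"]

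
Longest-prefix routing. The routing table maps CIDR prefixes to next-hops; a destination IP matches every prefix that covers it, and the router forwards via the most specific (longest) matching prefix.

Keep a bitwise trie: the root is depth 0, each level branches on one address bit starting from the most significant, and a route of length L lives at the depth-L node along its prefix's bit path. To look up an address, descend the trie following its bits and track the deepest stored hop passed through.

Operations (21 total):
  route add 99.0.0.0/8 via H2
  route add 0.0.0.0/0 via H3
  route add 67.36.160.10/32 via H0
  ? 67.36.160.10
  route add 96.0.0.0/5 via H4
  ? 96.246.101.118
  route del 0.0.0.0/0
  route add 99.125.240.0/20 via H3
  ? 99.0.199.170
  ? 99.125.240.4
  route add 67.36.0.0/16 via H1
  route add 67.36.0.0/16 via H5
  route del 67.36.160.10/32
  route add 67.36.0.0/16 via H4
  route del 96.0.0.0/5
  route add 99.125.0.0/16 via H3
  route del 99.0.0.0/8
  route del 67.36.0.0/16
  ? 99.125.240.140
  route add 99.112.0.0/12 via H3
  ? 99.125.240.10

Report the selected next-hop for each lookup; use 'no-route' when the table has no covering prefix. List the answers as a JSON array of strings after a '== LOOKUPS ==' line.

Process each operation:
  add 99.0.0.0/8 -> H2 at depth 8
  add 0.0.0.0/0 -> H3 at depth 0
  add 67.36.160.10/32 -> H0 at depth 32
  Q 67.36.160.10: descend 01000011001001001010000000001010 ; hops seen [H3,H0] ; pick H0
  add 96.0.0.0/5 -> H4 at depth 5
  Q 96.246.101.118: descend 011000 ; hops seen [H3,H4] ; pick H4
  del 0.0.0.0/0 (clear depth 0)
  add 99.125.240.0/20 -> H3 at depth 20
  Q 99.0.199.170: descend 011000110 ; hops seen [H4,H2] ; pick H2
  Q 99.125.240.4: descend 01100011011111011111 ; hops seen [H4,H2,H3] ; pick H3
  add 67.36.0.0/16 -> H1 at depth 16
  add 67.36.0.0/16 -> H5 at depth 16
  del 67.36.160.10/32 (clear depth 32)
  add 67.36.0.0/16 -> H4 at depth 16
  del 96.0.0.0/5 (clear depth 5)
  add 99.125.0.0/16 -> H3 at depth 16
  del 99.0.0.0/8 (clear depth 8)
  del 67.36.0.0/16 (clear depth 16)
  Q 99.125.240.140: descend 01100011011111011111 ; hops seen [H3,H3] ; pick H3
  add 99.112.0.0/12 -> H3 at depth 12
  Q 99.125.240.10: descend 01100011011111011111 ; hops seen [H3,H3,H3] ; pick H3

== LOOKUPS ==
["H0","H4","H2","H3","H3","H3"]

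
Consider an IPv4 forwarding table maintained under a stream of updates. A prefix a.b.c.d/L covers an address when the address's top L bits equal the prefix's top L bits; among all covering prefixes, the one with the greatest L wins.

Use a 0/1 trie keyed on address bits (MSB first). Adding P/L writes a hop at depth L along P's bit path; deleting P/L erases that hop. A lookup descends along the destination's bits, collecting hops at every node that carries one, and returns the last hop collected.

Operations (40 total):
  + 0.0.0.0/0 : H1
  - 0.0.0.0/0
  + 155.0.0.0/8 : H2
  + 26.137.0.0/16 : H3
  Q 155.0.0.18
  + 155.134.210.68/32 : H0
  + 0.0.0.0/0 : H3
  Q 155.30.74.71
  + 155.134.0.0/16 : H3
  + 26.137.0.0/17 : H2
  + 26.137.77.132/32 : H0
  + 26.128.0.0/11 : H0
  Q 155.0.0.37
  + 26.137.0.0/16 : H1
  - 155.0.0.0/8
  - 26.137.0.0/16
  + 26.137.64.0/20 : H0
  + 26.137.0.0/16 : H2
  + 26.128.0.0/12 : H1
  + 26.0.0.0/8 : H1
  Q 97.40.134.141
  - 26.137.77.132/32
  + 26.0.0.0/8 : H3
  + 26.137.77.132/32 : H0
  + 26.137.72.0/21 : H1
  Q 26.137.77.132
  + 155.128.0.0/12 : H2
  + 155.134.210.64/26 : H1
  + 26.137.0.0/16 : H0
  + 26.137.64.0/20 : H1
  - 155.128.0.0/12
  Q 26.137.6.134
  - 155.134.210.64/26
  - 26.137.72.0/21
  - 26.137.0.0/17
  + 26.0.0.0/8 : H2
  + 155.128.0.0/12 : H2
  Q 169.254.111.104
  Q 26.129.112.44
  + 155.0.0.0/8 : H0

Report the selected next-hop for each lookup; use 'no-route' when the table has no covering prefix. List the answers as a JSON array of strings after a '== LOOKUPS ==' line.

Process each operation:
  + 0.0.0.0/0 (H1) depth=0
  del 0.0.0.0/0 (clear depth 0)
  + 155.0.0.0/8 (H2) depth=8
  + 26.137.0.0/16 (H3) depth=16
  Q 155.0.0.18: descend 10011011 ; hops seen [H2] ; pick H2
  + 155.134.210.68/32 (H0) depth=32
  + 0.0.0.0/0 (H3) depth=0
  Q 155.30.74.71: descend 10011011 ; hops seen [H3,H2] ; pick H2
  + 155.134.0.0/16 (H3) depth=16
  + 26.137.0.0/17 (H2) depth=17
  + 26.137.77.132/32 (H0) depth=32
  + 26.128.0.0/11 (H0) depth=11
  Q 155.0.0.37: descend 10011011 ; hops seen [H3,H2] ; pick H2
  + 26.137.0.0/16 (H1) depth=16
  del 155.0.0.0/8 (clear depth 8)
  del 26.137.0.0/16 (clear depth 16)
  + 26.137.64.0/20 (H0) depth=20
  + 26.137.0.0/16 (H2) depth=16
  + 26.128.0.0/12 (H1) depth=12
  + 26.0.0.0/8 (H1) depth=8
  Q 97.40.134.141: descend 0 ; hops seen [H3] ; pick H3
  del 26.137.77.132/32 (clear depth 32)
  + 26.0.0.0/8 (H3) depth=8
  + 26.137.77.132/32 (H0) depth=32
  + 26.137.72.0/21 (H1) depth=21
  Q 26.137.77.132: descend 00011010100010010100110110000100 ; hops seen [H3,H3,H0,H1,H2,H2,H0,H1,H0] ; pick H0
  + 155.128.0.0/12 (H2) depth=12
  + 155.134.210.64/26 (H1) depth=26
  + 26.137.0.0/16 (H0) depth=16
  + 26.137.64.0/20 (H1) depth=20
  del 155.128.0.0/12 (clear depth 12)
  Q 26.137.6.134: descend 00011010100010010 ; hops seen [H3,H3,H0,H1,H0,H2] ; pick H2
  del 155.134.210.64/26 (clear depth 26)
  del 26.137.72.0/21 (clear depth 21)
  del 26.137.0.0/17 (clear depth 17)
  + 26.0.0.0/8 (H2) depth=8
  + 155.128.0.0/12 (H2) depth=12
  Q 169.254.111.104: descend 10 ; hops seen [H3] ; pick H3
  Q 26.129.112.44: descend 000110101000 ; hops seen [H3,H2,H0,H1] ; pick H1
  + 155.0.0.0/8 (H0) depth=8

== LOOKUPS ==
["H2","H2","H2","H3","H0","H2","H3","H1"]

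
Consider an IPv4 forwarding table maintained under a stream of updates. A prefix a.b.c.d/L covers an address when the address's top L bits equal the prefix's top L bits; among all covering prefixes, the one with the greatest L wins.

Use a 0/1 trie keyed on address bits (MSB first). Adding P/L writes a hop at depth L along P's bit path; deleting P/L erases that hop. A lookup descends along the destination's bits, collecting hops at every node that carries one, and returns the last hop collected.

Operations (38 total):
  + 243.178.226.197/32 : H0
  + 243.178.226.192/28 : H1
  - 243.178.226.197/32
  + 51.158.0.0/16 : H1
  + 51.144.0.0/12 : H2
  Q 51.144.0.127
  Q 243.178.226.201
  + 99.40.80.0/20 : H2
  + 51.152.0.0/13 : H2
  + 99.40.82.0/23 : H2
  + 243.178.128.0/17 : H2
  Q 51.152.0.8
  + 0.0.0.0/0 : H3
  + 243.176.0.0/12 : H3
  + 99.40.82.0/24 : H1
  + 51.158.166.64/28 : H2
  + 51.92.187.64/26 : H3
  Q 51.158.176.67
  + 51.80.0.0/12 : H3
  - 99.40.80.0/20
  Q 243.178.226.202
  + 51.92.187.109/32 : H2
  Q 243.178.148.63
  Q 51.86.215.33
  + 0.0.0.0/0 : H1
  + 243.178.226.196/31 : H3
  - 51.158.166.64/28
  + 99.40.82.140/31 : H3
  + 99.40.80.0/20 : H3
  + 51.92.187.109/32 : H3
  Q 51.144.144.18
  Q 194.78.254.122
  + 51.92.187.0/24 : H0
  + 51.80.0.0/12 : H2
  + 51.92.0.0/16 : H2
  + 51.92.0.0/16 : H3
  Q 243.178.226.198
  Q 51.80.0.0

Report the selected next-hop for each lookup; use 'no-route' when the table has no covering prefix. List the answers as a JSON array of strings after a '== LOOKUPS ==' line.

Process each operation:
  + 243.178.226.197/32 (H0) depth=32
  + 243.178.226.192/28 (H1) depth=28
  - 243.178.226.197/32 clear@32
  + 51.158.0.0/16 (H1) depth=16
  + 51.144.0.0/12 (H2) depth=12
  ? 51.144.0.127  path d0:-→d1:-→d2:-→d3:-→d4:-→d5:-→d6:-→d7:-→d8:-→d9:-→d10:-→d11:-→d12:H2  best=H2
  ? 243.178.226.201  path d0:-→d1:-→d2:-→d3:-→d4:-→d5:-→d6:-→d7:-→d8:-→d9:-→d10:-→d11:-→d12:-→d13:-→d14:-→d15:-→d16:-→d17:-→d18:-→d19:-→d20:-→d21:-→d22:-→d23:-→d24:-→d25:-→d26:-→d27:-→d28:H1  best=H1
  + 99.40.80.0/20 (H2) depth=20
  + 51.152.0.0/13 (H2) depth=13
  + 99.40.82.0/23 (H2) depth=23
  + 243.178.128.0/17 (H2) depth=17
  ? 51.152.0.8  path d0:-→d1:-→d2:-→d3:-→d4:-→d5:-→d6:-→d7:-→d8:-→d9:-→d10:-→d11:-→d12:H2→d13:H2  best=H2
  + 0.0.0.0/0 (H3) depth=0
  + 243.176.0.0/12 (H3) depth=12
  + 99.40.82.0/24 (H1) depth=24
  + 51.158.166.64/28 (H2) depth=28
  + 51.92.187.64/26 (H3) depth=26
  ? 51.158.176.67  path d0:H3→d1:-→d2:-→d3:-→d4:-→d5:-→d6:-→d7:-→d8:-→d9:-→d10:-→d11:-→d12:H2→d13:H2→d14:-→d15:-→d16:H1→d17:-→d18:-→d19:-  best=H1
  + 51.80.0.0/12 (H3) depth=12
  - 99.40.80.0/20 clear@20
  ? 243.178.226.202  path d0:H3→d1:-→d2:-→d3:-→d4:-→d5:-→d6:-→d7:-→d8:-→d9:-→d10:-→d11:-→d12:H3→d13:-→d14:-→d15:-→d16:-→d17:H2→d18:-→d19:-→d20:-→d21:-→d22:-→d23:-→d24:-→d25:-→d26:-→d27:-→d28:H1  best=H1
  + 51.92.187.109/32 (H2) depth=32
  ? 243.178.148.63  path d0:H3→d1:-→d2:-→d3:-→d4:-→d5:-→d6:-→d7:-→d8:-→d9:-→d10:-→d11:-→d12:H3→d13:-→d14:-→d15:-→d16:-→d17:H2  best=H2
  ? 51.86.215.33  path d0:H3→d1:-→d2:-→d3:-→d4:-→d5:-→d6:-→d7:-→d8:-→d9:-→d10:-→d11:-→d12:H3  best=H3
  + 0.0.0.0/0 (H1) depth=0
  + 243.178.226.196/31 (H3) depth=31
  - 51.158.166.64/28 clear@28
  + 99.40.82.140/31 (H3) depth=31
  + 99.40.80.0/20 (H3) depth=20
  + 51.92.187.109/32 (H3) depth=32
  ? 51.144.144.18  path d0:H1→d1:-→d2:-→d3:-→d4:-→d5:-→d6:-→d7:-→d8:-→d9:-→d10:-→d11:-→d12:H2  best=H2
  ? 194.78.254.122  path d0:H1→d1:-→d2:-  best=H1
  + 51.92.187.0/24 (H0) depth=24
  + 51.80.0.0/12 (H2) depth=12
  + 51.92.0.0/16 (H2) depth=16
  + 51.92.0.0/16 (H3) depth=16
  ? 243.178.226.198  path d0:H1→d1:-→d2:-→d3:-→d4:-→d5:-→d6:-→d7:-→d8:-→d9:-→d10:-→d11:-→d12:H3→d13:-→d14:-→d15:-→d16:-→d17:H2→d18:-→d19:-→d20:-→d21:-→d22:-→d23:-→d24:-→d25:-→d26:-→d27:-→d28:H1→d29:-→d30:-  best=H1
  ? 51.80.0.0  path d0:H1→d1:-→d2:-→d3:-→d4:-→d5:-→d6:-→d7:-→d8:-→d9:-→d10:-→d11:-→d12:H2  best=H2

== LOOKUPS ==
["H2","H1","H2","H1","H1","H2","H3","H2","H1","H1","H2"]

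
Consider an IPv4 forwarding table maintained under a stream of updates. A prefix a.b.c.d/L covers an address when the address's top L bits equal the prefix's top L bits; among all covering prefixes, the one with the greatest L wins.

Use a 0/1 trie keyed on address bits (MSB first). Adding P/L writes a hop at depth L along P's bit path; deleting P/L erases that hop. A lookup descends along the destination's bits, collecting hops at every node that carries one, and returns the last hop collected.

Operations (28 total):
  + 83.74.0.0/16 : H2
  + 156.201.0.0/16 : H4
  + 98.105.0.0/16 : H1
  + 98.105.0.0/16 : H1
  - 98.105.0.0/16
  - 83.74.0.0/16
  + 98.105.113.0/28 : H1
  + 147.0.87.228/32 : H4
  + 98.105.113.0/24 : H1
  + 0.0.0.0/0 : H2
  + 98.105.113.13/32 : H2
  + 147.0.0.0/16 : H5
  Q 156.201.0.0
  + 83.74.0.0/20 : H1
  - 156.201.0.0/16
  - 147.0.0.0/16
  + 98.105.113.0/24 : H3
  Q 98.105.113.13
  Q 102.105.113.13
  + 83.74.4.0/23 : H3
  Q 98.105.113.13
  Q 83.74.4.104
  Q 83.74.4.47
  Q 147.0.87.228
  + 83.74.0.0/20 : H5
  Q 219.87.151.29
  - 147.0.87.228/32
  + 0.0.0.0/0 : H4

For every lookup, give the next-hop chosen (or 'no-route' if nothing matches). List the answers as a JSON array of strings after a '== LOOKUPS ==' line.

Apply in order:
  add 83.74.0.0/16 -> H2 at depth 16
  add 156.201.0.0/16 -> H4 at depth 16
  add 98.105.0.0/16 -> H1 at depth 16
  add 98.105.0.0/16 -> H1 at depth 16
  - 98.105.0.0/16 clear@16
  - 83.74.0.0/16 clear@16
  add 98.105.113.0/28 -> H1 at depth 28
  add 147.0.87.228/32 -> H4 at depth 32
  add 98.105.113.0/24 -> H1 at depth 24
  add 0.0.0.0/0 -> H2 at depth 0
  add 98.105.113.13/32 -> H2 at depth 32
  add 147.0.0.0/16 -> H5 at depth 16
  lookup 156.201.0.0: bits 1001110011001001 walk d0:H2→d1:-→d2:-→d3:-→d4:-→d5:-→d6:-→d7:-→d8:-→d9:-→d10:-→d11:-→d12:-→d13:-→d14:-→d15:-→d16:H4 -> H4
  add 83.74.0.0/20 -> H1 at depth 20
  - 156.201.0.0/16 clear@16
  - 147.0.0.0/16 clear@16
  add 98.105.113.0/24 -> H3 at depth 24
  lookup 98.105.113.13: bits 01100010011010010111000100001101 walk d0:H2→d1:-→d2:-→d3:-→d4:-→d5:-→d6:-→d7:-→d8:-→d9:-→d10:-→d11:-→d12:-→d13:-→d14:-→d15:-→d16:-→d17:-→d18:-→d19:-→d20:-→d21:-→d22:-→d23:-→d24:H3→d25:-→d26:-→d27:-→d28:H1→d29:-→d30:-→d31:-→d32:H2 -> H2
  lookup 102.105.113.13: bits 01100 walk d0:H2→d1:-→d2:-→d3:-→d4:-→d5:- -> H2
  add 83.74.4.0/23 -> H3 at depth 23
  lookup 98.105.113.13: bits 01100010011010010111000100001101 walk d0:H2→d1:-→d2:-→d3:-→d4:-→d5:-→d6:-→d7:-→d8:-→d9:-→d10:-→d11:-→d12:-→d13:-→d14:-→d15:-→d16:-→d17:-→d18:-→d19:-→d20:-→d21:-→d22:-→d23:-→d24:H3→d25:-→d26:-→d27:-→d28:H1→d29:-→d30:-→d31:-→d32:H2 -> H2
  lookup 83.74.4.104: bits 01010011010010100000010 walk d0:H2→d1:-→d2:-→d3:-→d4:-→d5:-→d6:-→d7:-→d8:-→d9:-→d10:-→d11:-→d12:-→d13:-→d14:-→d15:-→d16:-→d17:-→d18:-→d19:-→d20:H1→d21:-→d22:-→d23:H3 -> H3
  lookup 83.74.4.47: bits 01010011010010100000010 walk d0:H2→d1:-→d2:-→d3:-→d4:-→d5:-→d6:-→d7:-→d8:-→d9:-→d10:-→d11:-→d12:-→d13:-→d14:-→d15:-→d16:-→d17:-→d18:-→d19:-→d20:H1→d21:-→d22:-→d23:H3 -> H3
  lookup 147.0.87.228: bits 10010011000000000101011111100100 walk d0:H2→d1:-→d2:-→d3:-→d4:-→d5:-→d6:-→d7:-→d8:-→d9:-→d10:-→d11:-→d12:-→d13:-→d14:-→d15:-→d16:-→d17:-→d18:-→d19:-→d20:-→d21:-→d22:-→d23:-→d24:-→d25:-→d26:-→d27:-→d28:-→d29:-→d30:-→d31:-→d32:H4 -> H4
  add 83.74.0.0/20 -> H5 at depth 20
  lookup 219.87.151.29: bits 1 walk d0:H2→d1:- -> H2
  - 147.0.87.228/32 clear@32
  add 0.0.0.0/0 -> H4 at depth 0

== LOOKUPS ==
["H4","H2","H2","H2","H3","H3","H4","H2"]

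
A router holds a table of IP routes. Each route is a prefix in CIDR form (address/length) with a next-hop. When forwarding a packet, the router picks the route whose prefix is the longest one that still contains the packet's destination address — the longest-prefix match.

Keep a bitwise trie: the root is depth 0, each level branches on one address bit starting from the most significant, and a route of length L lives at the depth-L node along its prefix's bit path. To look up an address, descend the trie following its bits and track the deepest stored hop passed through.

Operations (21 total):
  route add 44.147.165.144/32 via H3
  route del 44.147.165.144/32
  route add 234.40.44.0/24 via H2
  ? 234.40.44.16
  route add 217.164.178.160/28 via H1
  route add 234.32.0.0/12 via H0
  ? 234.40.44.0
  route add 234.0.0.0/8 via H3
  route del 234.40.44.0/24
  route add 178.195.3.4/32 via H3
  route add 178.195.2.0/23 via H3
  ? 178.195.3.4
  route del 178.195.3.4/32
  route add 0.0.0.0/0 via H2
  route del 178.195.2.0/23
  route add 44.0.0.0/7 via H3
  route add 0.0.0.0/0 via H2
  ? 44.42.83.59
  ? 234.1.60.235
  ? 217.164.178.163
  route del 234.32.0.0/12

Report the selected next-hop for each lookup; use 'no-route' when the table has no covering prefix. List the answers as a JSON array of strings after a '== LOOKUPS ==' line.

Trace:
  add 44.147.165.144/32 -> H3 at depth 32
  del 44.147.165.144/32 (clear depth 32)
  add 234.40.44.0/24 -> H2 at depth 24
  Q 234.40.44.16: descend 111010100010100000101100 ; hops seen [H2] ; pick H2
  add 217.164.178.160/28 -> H1 at depth 28
  add 234.32.0.0/12 -> H0 at depth 12
  Q 234.40.44.0: descend 111010100010100000101100 ; hops seen [H0,H2] ; pick H2
  add 234.0.0.0/8 -> H3 at depth 8
  del 234.40.44.0/24 (clear depth 24)
  add 178.195.3.4/32 -> H3 at depth 32
  add 178.195.2.0/23 -> H3 at depth 23
  Q 178.195.3.4: descend 10110010110000110000001100000100 ; hops seen [H3,H3] ; pick H3
  del 178.195.3.4/32 (clear depth 32)
  add 0.0.0.0/0 -> H2 at depth 0
  del 178.195.2.0/23 (clear depth 23)
  add 44.0.0.0/7 -> H3 at depth 7
  add 0.0.0.0/0 -> H2 at depth 0
  Q 44.42.83.59: descend 00101100 ; hops seen [H2,H3] ; pick H3
  Q 234.1.60.235: descend 1110101000 ; hops seen [H2,H3] ; pick H3
  Q 217.164.178.163: descend 1101100110100100101100101010 ; hops seen [H2,H1] ; pick H1
  del 234.32.0.0/12 (clear depth 12)

== LOOKUPS ==
["H2","H2","H3","H3","H3","H1"]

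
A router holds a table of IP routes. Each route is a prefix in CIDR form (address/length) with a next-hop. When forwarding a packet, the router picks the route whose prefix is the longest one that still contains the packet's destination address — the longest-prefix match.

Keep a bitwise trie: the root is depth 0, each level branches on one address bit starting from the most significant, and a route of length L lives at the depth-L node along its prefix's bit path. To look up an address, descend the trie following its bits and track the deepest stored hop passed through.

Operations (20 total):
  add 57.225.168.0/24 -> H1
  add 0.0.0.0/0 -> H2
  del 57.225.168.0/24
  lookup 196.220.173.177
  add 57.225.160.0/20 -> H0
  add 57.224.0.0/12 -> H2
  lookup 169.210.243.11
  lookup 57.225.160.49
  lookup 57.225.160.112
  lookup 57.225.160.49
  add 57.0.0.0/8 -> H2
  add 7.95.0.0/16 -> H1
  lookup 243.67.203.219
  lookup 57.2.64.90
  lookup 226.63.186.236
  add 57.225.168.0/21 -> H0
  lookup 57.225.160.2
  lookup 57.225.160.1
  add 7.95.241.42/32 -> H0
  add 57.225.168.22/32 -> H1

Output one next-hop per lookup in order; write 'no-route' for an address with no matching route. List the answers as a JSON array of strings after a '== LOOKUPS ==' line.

Apply in order:
  add 57.225.168.0/24 -> H1 at depth 24
  add 0.0.0.0/0 -> H2 at depth 0
  del 57.225.168.0/24 (clear depth 24)
  ? 196.220.173.177  path d0:H2  best=H2
  add 57.225.160.0/20 -> H0 at depth 20
  add 57.224.0.0/12 -> H2 at depth 12
  ? 169.210.243.11  path d0:H2  best=H2
  ? 57.225.160.49  path d0:H2→d1:-→d2:-→d3:-→d4:-→d5:-→d6:-→d7:-→d8:-→d9:-→d10:-→d11:-→d12:H2→d13:-→d14:-→d15:-→d16:-→d17:-→d18:-→d19:-→d20:H0  best=H0
  ? 57.225.160.112  path d0:H2→d1:-→d2:-→d3:-→d4:-→d5:-→d6:-→d7:-→d8:-→d9:-→d10:-→d11:-→d12:H2→d13:-→d14:-→d15:-→d16:-→d17:-→d18:-→d19:-→d20:H0  best=H0
  ? 57.225.160.49  path d0:H2→d1:-→d2:-→d3:-→d4:-→d5:-→d6:-→d7:-→d8:-→d9:-→d10:-→d11:-→d12:H2→d13:-→d14:-→d15:-→d16:-→d17:-→d18:-→d19:-→d20:H0  best=H0
  add 57.0.0.0/8 -> H2 at depth 8
  add 7.95.0.0/16 -> H1 at depth 16
  ? 243.67.203.219  path d0:H2  best=H2
  ? 57.2.64.90  path d0:H2→d1:-→d2:-→d3:-→d4:-→d5:-→d6:-→d7:-→d8:H2  best=H2
  ? 226.63.186.236  path d0:H2  best=H2
  add 57.225.168.0/21 -> H0 at depth 21
  ? 57.225.160.2  path d0:H2→d1:-→d2:-→d3:-→d4:-→d5:-→d6:-→d7:-→d8:H2→d9:-→d10:-→d11:-→d12:H2→d13:-→d14:-→d15:-→d16:-→d17:-→d18:-→d19:-→d20:H0  best=H0
  ? 57.225.160.1  path d0:H2→d1:-→d2:-→d3:-→d4:-→d5:-→d6:-→d7:-→d8:H2→d9:-→d10:-→d11:-→d12:H2→d13:-→d14:-→d15:-→d16:-→d17:-→d18:-→d19:-→d20:H0  best=H0
  add 7.95.241.42/32 -> H0 at depth 32
  add 57.225.168.22/32 -> H1 at depth 32

== LOOKUPS ==
["H2","H2","H0","H0","H0","H2","H2","H2","H0","H0"]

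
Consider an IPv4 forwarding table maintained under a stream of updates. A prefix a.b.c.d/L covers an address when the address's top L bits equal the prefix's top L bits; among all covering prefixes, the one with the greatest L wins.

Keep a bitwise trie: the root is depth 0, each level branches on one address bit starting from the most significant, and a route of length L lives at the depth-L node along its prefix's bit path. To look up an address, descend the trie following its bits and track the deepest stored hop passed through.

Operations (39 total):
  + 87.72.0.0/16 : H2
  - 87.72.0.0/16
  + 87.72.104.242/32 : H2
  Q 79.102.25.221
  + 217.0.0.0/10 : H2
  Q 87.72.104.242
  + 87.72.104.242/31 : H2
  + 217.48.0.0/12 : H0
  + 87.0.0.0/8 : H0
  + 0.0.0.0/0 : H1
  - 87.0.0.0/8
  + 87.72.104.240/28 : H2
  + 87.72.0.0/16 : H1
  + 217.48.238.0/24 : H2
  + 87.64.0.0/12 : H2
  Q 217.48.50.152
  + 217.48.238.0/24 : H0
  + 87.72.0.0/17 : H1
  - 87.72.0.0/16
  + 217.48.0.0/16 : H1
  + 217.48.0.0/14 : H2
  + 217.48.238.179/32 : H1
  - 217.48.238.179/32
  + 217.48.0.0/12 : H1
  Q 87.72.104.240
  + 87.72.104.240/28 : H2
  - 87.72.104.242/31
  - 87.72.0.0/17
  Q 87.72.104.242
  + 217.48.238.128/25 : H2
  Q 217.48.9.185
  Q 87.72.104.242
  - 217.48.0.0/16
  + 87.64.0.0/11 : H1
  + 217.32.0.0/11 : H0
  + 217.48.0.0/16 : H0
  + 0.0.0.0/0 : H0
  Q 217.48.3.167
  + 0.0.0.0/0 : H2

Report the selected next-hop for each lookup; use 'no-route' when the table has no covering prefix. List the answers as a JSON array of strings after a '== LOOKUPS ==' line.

Apply in order:
  + 87.72.0.0/16 (H2) depth=16
  - 87.72.0.0/16 clear@16
  + 87.72.104.242/32 (H2) depth=32
  lookup 79.102.25.221: bits 010 walk d0:-→d1:-→d2:-→d3:- -> no-route
  + 217.0.0.0/10 (H2) depth=10
  lookup 87.72.104.242: bits 01010111010010000110100011110010 walk d0:-→d1:-→d2:-→d3:-→d4:-→d5:-→d6:-→d7:-→d8:-→d9:-→d10:-→d11:-→d12:-→d13:-→d14:-→d15:-→d16:-→d17:-→d18:-→d19:-→d20:-→d21:-→d22:-→d23:-→d24:-→d25:-→d26:-→d27:-→d28:-→d29:-→d30:-→d31:-→d32:H2 -> H2
  + 87.72.104.242/31 (H2) depth=31
  + 217.48.0.0/12 (H0) depth=12
  + 87.0.0.0/8 (H0) depth=8
  + 0.0.0.0/0 (H1) depth=0
  - 87.0.0.0/8 clear@8
  + 87.72.104.240/28 (H2) depth=28
  + 87.72.0.0/16 (H1) depth=16
  + 217.48.238.0/24 (H2) depth=24
  + 87.64.0.0/12 (H2) depth=12
  lookup 217.48.50.152: bits 1101100100110000 walk d0:H1→d1:-→d2:-→d3:-→d4:-→d5:-→d6:-→d7:-→d8:-→d9:-→d10:H2→d11:-→d12:H0→d13:-→d14:-→d15:-→d16:- -> H0
  + 217.48.238.0/24 (H0) depth=24
  + 87.72.0.0/17 (H1) depth=17
  - 87.72.0.0/16 clear@16
  + 217.48.0.0/16 (H1) depth=16
  + 217.48.0.0/14 (H2) depth=14
  + 217.48.238.179/32 (H1) depth=32
  - 217.48.238.179/32 clear@32
  + 217.48.0.0/12 (H1) depth=12
  lookup 87.72.104.240: bits 010101110100100001101000111100 walk d0:H1→d1:-→d2:-→d3:-→d4:-→d5:-→d6:-→d7:-→d8:-→d9:-→d10:-→d11:-→d12:H2→d13:-→d14:-→d15:-→d16:-→d17:H1→d18:-→d19:-→d20:-→d21:-→d22:-→d23:-→d24:-→d25:-→d26:-→d27:-→d28:H2→d29:-→d30:- -> H2
  + 87.72.104.240/28 (H2) depth=28
  - 87.72.104.242/31 clear@31
  - 87.72.0.0/17 clear@17
  lookup 87.72.104.242: bits 01010111010010000110100011110010 walk d0:H1→d1:-→d2:-→d3:-→d4:-→d5:-→d6:-→d7:-→d8:-→d9:-→d10:-→d11:-→d12:H2→d13:-→d14:-→d15:-→d16:-→d17:-→d18:-→d19:-→d20:-→d21:-→d22:-→d23:-→d24:-→d25:-→d26:-→d27:-→d28:H2→d29:-→d30:-→d31:-→d32:H2 -> H2
  + 217.48.238.128/25 (H2) depth=25
  lookup 217.48.9.185: bits 1101100100110000 walk d0:H1→d1:-→d2:-→d3:-→d4:-→d5:-→d6:-→d7:-→d8:-→d9:-→d10:H2→d11:-→d12:H1→d13:-→d14:H2→d15:-→d16:H1 -> H1
  lookup 87.72.104.242: bits 01010111010010000110100011110010 walk d0:H1→d1:-→d2:-→d3:-→d4:-→d5:-→d6:-→d7:-→d8:-→d9:-→d10:-→d11:-→d12:H2→d13:-→d14:-→d15:-→d16:-→d17:-→d18:-→d19:-→d20:-→d21:-→d22:-→d23:-→d24:-→d25:-→d26:-→d27:-→d28:H2→d29:-→d30:-→d31:-→d32:H2 -> H2
  - 217.48.0.0/16 clear@16
  + 87.64.0.0/11 (H1) depth=11
  + 217.32.0.0/11 (H0) depth=11
  + 217.48.0.0/16 (H0) depth=16
  + 0.0.0.0/0 (H0) depth=0
  lookup 217.48.3.167: bits 1101100100110000 walk d0:H0→d1:-→d2:-→d3:-→d4:-→d5:-→d6:-→d7:-→d8:-→d9:-→d10:H2→d11:H0→d12:H1→d13:-→d14:H2→d15:-→d16:H0 -> H0
  + 0.0.0.0/0 (H2) depth=0

== LOOKUPS ==
["no-route","H2","H0","H2","H2","H1","H2","H0"]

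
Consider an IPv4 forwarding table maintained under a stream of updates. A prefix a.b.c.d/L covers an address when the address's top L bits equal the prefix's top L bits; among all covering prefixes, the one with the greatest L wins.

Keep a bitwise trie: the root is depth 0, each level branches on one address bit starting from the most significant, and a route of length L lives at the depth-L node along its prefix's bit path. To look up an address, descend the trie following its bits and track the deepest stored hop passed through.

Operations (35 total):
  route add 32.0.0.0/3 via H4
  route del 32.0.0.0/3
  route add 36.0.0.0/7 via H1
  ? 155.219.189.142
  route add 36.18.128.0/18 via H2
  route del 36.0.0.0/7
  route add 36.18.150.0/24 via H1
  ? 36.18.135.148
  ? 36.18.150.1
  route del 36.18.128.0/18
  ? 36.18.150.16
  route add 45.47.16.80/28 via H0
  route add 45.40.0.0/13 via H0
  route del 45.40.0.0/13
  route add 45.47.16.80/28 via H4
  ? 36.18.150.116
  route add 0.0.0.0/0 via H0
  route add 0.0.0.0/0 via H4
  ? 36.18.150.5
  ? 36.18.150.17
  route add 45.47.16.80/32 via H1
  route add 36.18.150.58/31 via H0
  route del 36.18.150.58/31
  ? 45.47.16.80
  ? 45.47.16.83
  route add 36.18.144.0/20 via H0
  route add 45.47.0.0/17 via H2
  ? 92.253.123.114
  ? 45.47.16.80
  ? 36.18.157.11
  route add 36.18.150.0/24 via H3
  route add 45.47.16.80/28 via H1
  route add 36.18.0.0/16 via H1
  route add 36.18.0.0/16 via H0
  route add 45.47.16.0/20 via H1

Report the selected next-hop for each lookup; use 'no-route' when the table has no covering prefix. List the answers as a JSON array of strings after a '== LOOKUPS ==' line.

Process each operation:
  add 32.0.0.0/3 -> H4 at depth 3
  del 32.0.0.0/3 (clear depth 3)
  add 36.0.0.0/7 -> H1 at depth 7
  lookup 155.219.189.142: bits ε walk d0:- -> no-route
  add 36.18.128.0/18 -> H2 at depth 18
  del 36.0.0.0/7 (clear depth 7)
  add 36.18.150.0/24 -> H1 at depth 24
  lookup 36.18.135.148: bits 0010010000010010100 walk d0:-→d1:-→d2:-→d3:-→d4:-→d5:-→d6:-→d7:-→d8:-→d9:-→d10:-→d11:-→d12:-→d13:-→d14:-→d15:-→d16:-→d17:-→d18:H2→d19:- -> H2
  lookup 36.18.150.1: bits 001001000001001010010110 walk d0:-→d1:-→d2:-→d3:-→d4:-→d5:-→d6:-→d7:-→d8:-→d9:-→d10:-→d11:-→d12:-→d13:-→d14:-→d15:-→d16:-→d17:-→d18:H2→d19:-→d20:-→d21:-→d22:-→d23:-→d24:H1 -> H1
  del 36.18.128.0/18 (clear depth 18)
  lookup 36.18.150.16: bits 001001000001001010010110 walk d0:-→d1:-→d2:-→d3:-→d4:-→d5:-→d6:-→d7:-→d8:-→d9:-→d10:-→d11:-→d12:-→d13:-→d14:-→d15:-→d16:-→d17:-→d18:-→d19:-→d20:-→d21:-→d22:-→d23:-→d24:H1 -> H1
  add 45.47.16.80/28 -> H0 at depth 28
  add 45.40.0.0/13 -> H0 at depth 13
  del 45.40.0.0/13 (clear depth 13)
  add 45.47.16.80/28 -> H4 at depth 28
  lookup 36.18.150.116: bits 001001000001001010010110 walk d0:-→d1:-→d2:-→d3:-→d4:-→d5:-→d6:-→d7:-→d8:-→d9:-→d10:-→d11:-→d12:-→d13:-→d14:-→d15:-→d16:-→d17:-→d18:-→d19:-→d20:-→d21:-→d22:-→d23:-→d24:H1 -> H1
  add 0.0.0.0/0 -> H0 at depth 0
  add 0.0.0.0/0 -> H4 at depth 0
  lookup 36.18.150.5: bits 001001000001001010010110 walk d0:H4→d1:-→d2:-→d3:-→d4:-→d5:-→d6:-→d7:-→d8:-→d9:-→d10:-→d11:-→d12:-→d13:-→d14:-→d15:-→d16:-→d17:-→d18:-→d19:-→d20:-→d21:-→d22:-→d23:-→d24:H1 -> H1
  lookup 36.18.150.17: bits 001001000001001010010110 walk d0:H4→d1:-→d2:-→d3:-→d4:-→d5:-→d6:-→d7:-→d8:-→d9:-→d10:-→d11:-→d12:-→d13:-→d14:-→d15:-→d16:-→d17:-→d18:-→d19:-→d20:-→d21:-→d22:-→d23:-→d24:H1 -> H1
  add 45.47.16.80/32 -> H1 at depth 32
  add 36.18.150.58/31 -> H0 at depth 31
  del 36.18.150.58/31 (clear depth 31)
  lookup 45.47.16.80: bits 00101101001011110001000001010000 walk d0:H4→d1:-→d2:-→d3:-→d4:-→d5:-→d6:-→d7:-→d8:-→d9:-→d10:-→d11:-→d12:-→d13:-→d14:-→d15:-→d16:-→d17:-→d18:-→d19:-→d20:-→d21:-→d22:-→d23:-→d24:-→d25:-→d26:-→d27:-→d28:H4→d29:-→d30:-→d31:-→d32:H1 -> H1
  lookup 45.47.16.83: bits 001011010010111100010000010100 walk d0:H4→d1:-→d2:-→d3:-→d4:-→d5:-→d6:-→d7:-→d8:-→d9:-→d10:-→d11:-→d12:-→d13:-→d14:-→d15:-→d16:-→d17:-→d18:-→d19:-→d20:-→d21:-→d22:-→d23:-→d24:-→d25:-→d26:-→d27:-→d28:H4→d29:-→d30:- -> H4
  add 36.18.144.0/20 -> H0 at depth 20
  add 45.47.0.0/17 -> H2 at depth 17
  lookup 92.253.123.114: bits 0 walk d0:H4→d1:- -> H4
  lookup 45.47.16.80: bits 00101101001011110001000001010000 walk d0:H4→d1:-→d2:-→d3:-→d4:-→d5:-→d6:-→d7:-→d8:-→d9:-→d10:-→d11:-→d12:-→d13:-→d14:-→d15:-→d16:-→d17:H2→d18:-→d19:-→d20:-→d21:-→d22:-→d23:-→d24:-→d25:-→d26:-→d27:-→d28:H4→d29:-→d30:-→d31:-→d32:H1 -> H1
  lookup 36.18.157.11: bits 00100100000100101001 walk d0:H4→d1:-→d2:-→d3:-→d4:-→d5:-→d6:-→d7:-→d8:-→d9:-→d10:-→d11:-→d12:-→d13:-→d14:-→d15:-→d16:-→d17:-→d18:-→d19:-→d20:H0 -> H0
  add 36.18.150.0/24 -> H3 at depth 24
  add 45.47.16.80/28 -> H1 at depth 28
  add 36.18.0.0/16 -> H1 at depth 16
  add 36.18.0.0/16 -> H0 at depth 16
  add 45.47.16.0/20 -> H1 at depth 20

== LOOKUPS ==
["no-route","H2","H1","H1","H1","H1","H1","H1","H4","H4","H1","H0"]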